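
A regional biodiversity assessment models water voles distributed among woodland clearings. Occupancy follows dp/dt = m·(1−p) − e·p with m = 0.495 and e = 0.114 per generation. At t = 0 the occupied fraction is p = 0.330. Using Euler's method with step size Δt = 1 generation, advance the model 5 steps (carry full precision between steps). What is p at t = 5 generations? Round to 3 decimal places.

Update rule: p ← p + [m·(1−p) − e·p]·Δt with Δt = 1.
t = 1: p = 0.33000 + (+0.29403) = 0.62403
t = 2: p = 0.62403 + (+0.11497) = 0.73900
t = 3: p = 0.73900 + (+0.04495) = 0.78395
t = 4: p = 0.78395 + (+0.01758) = 0.80152
t = 5: p = 0.80152 + (+0.00687) = 0.80840

0.808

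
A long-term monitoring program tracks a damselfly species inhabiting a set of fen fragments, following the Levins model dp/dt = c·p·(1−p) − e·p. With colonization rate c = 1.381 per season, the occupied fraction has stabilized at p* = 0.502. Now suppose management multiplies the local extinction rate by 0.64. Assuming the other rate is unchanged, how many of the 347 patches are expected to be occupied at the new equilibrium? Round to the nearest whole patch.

Balance c(1−p*) = e gives e = 1.381×(1 − 0.50200) = 0.68774.
New p* = 1 − e/c = 1 − 0.44015/1.38100 = 0.68128.
Expected occupied = 347 × 0.68128 = 236.40 ≈ 236.

236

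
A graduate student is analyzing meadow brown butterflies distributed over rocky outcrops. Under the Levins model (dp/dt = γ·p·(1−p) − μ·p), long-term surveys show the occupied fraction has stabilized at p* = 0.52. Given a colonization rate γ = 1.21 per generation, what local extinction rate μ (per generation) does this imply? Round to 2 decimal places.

At equilibrium γ(1−p*) = μ.
μ = 1.21 × (1 − 0.52) = 1.21 × 0.4800 = 0.5808.

0.58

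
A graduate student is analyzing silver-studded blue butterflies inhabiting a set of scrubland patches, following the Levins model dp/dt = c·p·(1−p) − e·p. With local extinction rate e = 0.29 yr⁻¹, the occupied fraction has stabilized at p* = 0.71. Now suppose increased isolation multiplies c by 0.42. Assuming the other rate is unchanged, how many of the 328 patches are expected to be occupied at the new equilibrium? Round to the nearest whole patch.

102

Balance c(1−p*) = e gives c = e/(1 − 0.71000) = 0.29/0.29000 = 1.00000.
New p* = 1 − e/c = 1 − 0.29000/0.42000 = 0.30952.
Expected occupied = 328 × 0.30952 = 101.52 ≈ 102.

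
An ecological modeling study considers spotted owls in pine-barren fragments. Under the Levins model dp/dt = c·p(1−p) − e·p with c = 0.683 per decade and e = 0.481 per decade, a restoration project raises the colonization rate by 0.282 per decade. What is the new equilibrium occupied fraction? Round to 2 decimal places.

0.50

Before: p* = 1 − 0.481/0.683 = 0.2958.
After the change, c = 0.965, e = 0.481, so p* = 1 − 0.481/0.965 = 0.5016.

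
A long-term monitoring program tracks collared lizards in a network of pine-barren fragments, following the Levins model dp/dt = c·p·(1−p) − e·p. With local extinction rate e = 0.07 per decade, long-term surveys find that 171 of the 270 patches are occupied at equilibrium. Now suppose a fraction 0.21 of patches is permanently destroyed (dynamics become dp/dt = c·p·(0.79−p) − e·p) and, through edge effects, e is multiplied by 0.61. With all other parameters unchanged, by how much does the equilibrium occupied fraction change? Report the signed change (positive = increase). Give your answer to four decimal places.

-0.0670

Observed p* = 171/270 = 0.63333.
Balance c(1−p*) = e gives c = e/(1 − 0.63333) = 0.07/0.36667 = 0.19091.
New p* = 0.79 − e/c = 0.79 − 0.04270/0.19091 = 0.56633.
Δp* = 0.56633 − 0.63333 = -0.06700.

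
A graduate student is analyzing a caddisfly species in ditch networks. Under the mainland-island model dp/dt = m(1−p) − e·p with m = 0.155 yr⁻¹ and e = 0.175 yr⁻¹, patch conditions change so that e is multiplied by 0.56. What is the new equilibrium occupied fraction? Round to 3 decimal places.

0.613

Before: p* = 0.155/(0.155+0.175) = 0.4697.
After: m = 0.155, e = 0.098; p* = 0.155/0.2530 = 0.6126.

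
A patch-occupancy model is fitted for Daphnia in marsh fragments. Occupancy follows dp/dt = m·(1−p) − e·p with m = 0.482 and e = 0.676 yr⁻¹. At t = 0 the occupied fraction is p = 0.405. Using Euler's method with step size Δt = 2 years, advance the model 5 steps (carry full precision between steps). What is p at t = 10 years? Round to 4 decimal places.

Update rule: p ← p + [m·(1−p) − e·p]·Δt with Δt = 2.
step 1: Δp = +0.02602, p = 0.43102
step 2: Δp = -0.03424, p = 0.39678
step 3: Δp = +0.04506, p = 0.44184
step 4: Δp = -0.05930, p = 0.38254
step 5: Δp = +0.07804, p = 0.46058

0.4606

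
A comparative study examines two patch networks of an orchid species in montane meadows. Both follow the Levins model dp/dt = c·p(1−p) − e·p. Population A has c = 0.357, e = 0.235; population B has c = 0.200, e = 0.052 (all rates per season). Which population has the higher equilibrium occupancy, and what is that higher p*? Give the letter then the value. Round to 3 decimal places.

A: p*_A = 1 − 0.235/0.357 = 0.3417.
B: p*_B = 1 − 0.052/0.200 = 0.7400.
B is higher at 0.7400.

B, 0.740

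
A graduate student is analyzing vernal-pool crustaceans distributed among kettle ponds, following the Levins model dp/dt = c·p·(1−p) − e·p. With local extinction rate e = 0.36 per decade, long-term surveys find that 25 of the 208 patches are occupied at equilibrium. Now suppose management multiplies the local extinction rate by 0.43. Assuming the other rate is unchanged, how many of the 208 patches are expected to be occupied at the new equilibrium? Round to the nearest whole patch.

Observed p* = 25/208 = 0.12019.
Balance c(1−p*) = e gives c = e/(1 − 0.12019) = 0.36/0.87981 = 0.40918.
New p* = 1 − e/c = 1 − 0.15480/0.40918 = 0.62168.
Expected occupied = 208 × 0.62168 = 129.31 ≈ 129.

129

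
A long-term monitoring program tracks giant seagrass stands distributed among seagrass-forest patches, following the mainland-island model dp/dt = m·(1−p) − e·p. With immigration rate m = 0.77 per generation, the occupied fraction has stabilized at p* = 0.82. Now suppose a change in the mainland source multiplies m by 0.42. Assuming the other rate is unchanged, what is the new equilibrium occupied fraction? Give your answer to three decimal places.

0.657

Balance m(1−p*) = e·p* gives e = m(1−p*)/p* = 0.77×0.18000/0.82000 = 0.16902.
New p* = m/(m+e) = 0.32340/(0.32340+0.16902) = 0.65676.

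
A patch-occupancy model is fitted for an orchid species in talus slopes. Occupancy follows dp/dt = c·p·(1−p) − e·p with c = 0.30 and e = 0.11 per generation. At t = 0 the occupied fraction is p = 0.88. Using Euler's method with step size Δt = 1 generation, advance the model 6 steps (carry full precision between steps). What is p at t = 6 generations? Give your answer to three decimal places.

Update rule: p ← p + [c·p·(1−p) − e·p]·Δt with Δt = 1.
p: 0.88000 → 0.81488  (Δp = -0.06512)
p: 0.81488 → 0.77050  (Δp = -0.04438)
p: 0.77050 → 0.73879  (Δp = -0.03171)
p: 0.73879 → 0.71542  (Δp = -0.02337)
p: 0.71542 → 0.69780  (Δp = -0.01762)
p: 0.69780 → 0.68431  (Δp = -0.01350)

0.684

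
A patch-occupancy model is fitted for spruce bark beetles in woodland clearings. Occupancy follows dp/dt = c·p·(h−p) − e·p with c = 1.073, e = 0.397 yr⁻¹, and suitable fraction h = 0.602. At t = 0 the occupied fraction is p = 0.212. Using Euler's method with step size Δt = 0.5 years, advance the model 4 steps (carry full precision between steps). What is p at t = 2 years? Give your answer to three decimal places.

0.220

Update rule: p ← p + [c·p·(h−p) − e·p]·Δt with Δt = 0.5.
  1  |  dp/dt·Δt = +0.002276  |  p_1 = 0.214276
  2  |  dp/dt·Δt = +0.002039  |  p_2 = 0.216314
  3  |  dp/dt·Δt = +0.001821  |  p_3 = 0.218136
  4  |  dp/dt·Δt = +0.001624  |  p_4 = 0.219759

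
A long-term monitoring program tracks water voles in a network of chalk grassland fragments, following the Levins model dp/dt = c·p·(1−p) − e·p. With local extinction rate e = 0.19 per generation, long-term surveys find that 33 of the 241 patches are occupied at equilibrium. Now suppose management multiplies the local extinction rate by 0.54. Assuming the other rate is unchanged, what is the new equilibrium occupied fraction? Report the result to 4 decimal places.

0.5339

Observed p* = 33/241 = 0.13693.
Balance c(1−p*) = e gives c = e/(1 − 0.13693) = 0.19/0.86307 = 0.22014.
New p* = 1 − e/c = 1 − 0.10260/0.22014 = 0.53393.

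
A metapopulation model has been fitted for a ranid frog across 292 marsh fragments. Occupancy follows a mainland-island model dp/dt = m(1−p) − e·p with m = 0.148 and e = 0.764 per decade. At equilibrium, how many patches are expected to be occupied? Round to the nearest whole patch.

47

p* = m/(m+e) = 0.148/0.9120 = 0.1623.
Expected occupied patches = N × p* = 292 × 0.1623 = 47.39 ≈ 47.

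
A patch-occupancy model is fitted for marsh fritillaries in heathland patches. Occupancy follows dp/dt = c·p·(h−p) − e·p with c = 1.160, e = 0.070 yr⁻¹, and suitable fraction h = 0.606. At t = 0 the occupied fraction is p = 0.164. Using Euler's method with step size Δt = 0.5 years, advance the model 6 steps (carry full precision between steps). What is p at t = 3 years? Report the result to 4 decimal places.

0.4056

Update rule: p ← p + [c·p·(h−p) − e·p]·Δt with Δt = 0.5.
t = 0.5: p = 0.16400 + (+0.03630) = 0.20030
t = 1: p = 0.20030 + (+0.04012) = 0.24042
t = 1.5: p = 0.24042 + (+0.04256) = 0.28299
t = 2: p = 0.28299 + (+0.04311) = 0.32610
t = 2.5: p = 0.32610 + (+0.04153) = 0.36763
t = 3: p = 0.36763 + (+0.03796) = 0.40559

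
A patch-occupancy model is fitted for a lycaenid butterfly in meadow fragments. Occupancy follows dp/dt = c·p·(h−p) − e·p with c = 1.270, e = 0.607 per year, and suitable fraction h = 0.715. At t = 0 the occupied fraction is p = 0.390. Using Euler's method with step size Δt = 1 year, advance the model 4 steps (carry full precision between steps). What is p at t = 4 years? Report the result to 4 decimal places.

Update rule: p ← p + [c·p·(h−p) − e·p]·Δt with Δt = 1.
step 1: Δp = -0.07576, p = 0.31424
step 2: Δp = -0.03081, p = 0.28343
step 3: Δp = -0.01670, p = 0.26674
step 4: Δp = -0.01006, p = 0.25668

0.2567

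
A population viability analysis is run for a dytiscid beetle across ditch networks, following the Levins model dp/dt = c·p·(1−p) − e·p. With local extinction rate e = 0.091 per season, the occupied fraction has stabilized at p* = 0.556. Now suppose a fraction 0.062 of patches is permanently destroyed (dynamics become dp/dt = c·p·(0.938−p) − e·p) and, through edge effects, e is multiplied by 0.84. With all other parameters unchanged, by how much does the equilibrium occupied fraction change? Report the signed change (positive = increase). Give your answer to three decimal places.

0.009

Balance c(1−p*) = e gives c = e/(1 − 0.55600) = 0.091/0.44400 = 0.20495.
New p* = 0.938 − e/c = 0.938 − 0.07644/0.20495 = 0.56503.
Δp* = 0.56503 − 0.55600 = +0.00903.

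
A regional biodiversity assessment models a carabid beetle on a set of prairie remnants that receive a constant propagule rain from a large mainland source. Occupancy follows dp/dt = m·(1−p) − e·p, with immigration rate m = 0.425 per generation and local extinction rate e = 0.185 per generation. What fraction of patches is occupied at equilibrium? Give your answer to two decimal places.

At equilibrium the propagule rain into empty patches balances local extinction: m(1−p*) = e·p*.
p* = m/(m+e) = 0.425/(0.425+0.185) = 0.425/0.6100 = 0.6967.

0.70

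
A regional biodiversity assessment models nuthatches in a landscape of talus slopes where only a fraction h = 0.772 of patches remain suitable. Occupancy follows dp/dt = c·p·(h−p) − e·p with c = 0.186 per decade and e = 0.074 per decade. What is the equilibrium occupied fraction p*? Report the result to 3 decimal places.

Setting dp/dt = 0 and dividing by p* gives c·(h−p*) = e.
So p* = h − e/c = 0.772 − 0.074/0.186 = 0.772 − 0.3978 = 0.3742.

0.374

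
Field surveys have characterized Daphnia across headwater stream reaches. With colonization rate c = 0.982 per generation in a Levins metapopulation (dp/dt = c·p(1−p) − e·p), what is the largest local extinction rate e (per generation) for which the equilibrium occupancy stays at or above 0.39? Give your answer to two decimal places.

0.60

1 − e/c ≥ 0.39 ⇒ e ≤ c(1 − 0.39) = 0.982 × 0.6100.
e_max = 0.5990.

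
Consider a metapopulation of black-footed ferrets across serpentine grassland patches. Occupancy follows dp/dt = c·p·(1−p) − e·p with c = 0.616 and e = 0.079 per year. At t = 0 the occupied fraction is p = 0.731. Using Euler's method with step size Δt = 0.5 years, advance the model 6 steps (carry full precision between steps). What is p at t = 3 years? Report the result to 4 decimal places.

Update rule: p ← p + [c·p·(1−p) − e·p]·Δt with Δt = 0.5.
step 1: Δp = +0.03169, p = 0.76269
step 2: Δp = +0.02562, p = 0.78831
step 3: Δp = +0.02026, p = 0.80857
step 4: Δp = +0.01574, p = 0.82431
step 5: Δp = +0.01205, p = 0.83635
step 6: Δp = +0.00912, p = 0.84547

0.8455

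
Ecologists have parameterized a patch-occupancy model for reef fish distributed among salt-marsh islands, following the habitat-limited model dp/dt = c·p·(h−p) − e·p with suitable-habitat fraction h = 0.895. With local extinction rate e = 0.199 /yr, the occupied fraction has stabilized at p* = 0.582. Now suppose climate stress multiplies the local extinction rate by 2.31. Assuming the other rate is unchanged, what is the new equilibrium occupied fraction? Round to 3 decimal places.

0.172

Balance c(h−p*) = e gives c = e/(0.895 − 0.58200) = 0.199/0.31300 = 0.63578.
New p* = 0.895 − e/c = 0.895 − 0.45969/0.63578 = 0.17197.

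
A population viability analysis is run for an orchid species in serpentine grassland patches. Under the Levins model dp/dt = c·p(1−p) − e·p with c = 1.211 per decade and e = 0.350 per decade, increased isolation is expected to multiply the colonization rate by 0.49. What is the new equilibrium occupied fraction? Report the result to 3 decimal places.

0.410

Before: p* = 1 − 0.350/1.211 = 0.7110.
After the change, c = 0.59339, e = 0.35, so p* = 1 − 0.35/0.59339 = 0.4102.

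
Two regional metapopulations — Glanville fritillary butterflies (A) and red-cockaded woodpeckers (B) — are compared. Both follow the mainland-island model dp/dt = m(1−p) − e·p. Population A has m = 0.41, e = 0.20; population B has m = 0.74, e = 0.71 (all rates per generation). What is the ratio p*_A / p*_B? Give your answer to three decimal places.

A: p*_A = m/(m+e) = 0.41/0.6100 = 0.6721.
B: p*_B = 0.74/1.4500 = 0.5103.
p*_A / p*_B = 0.6721/0.5103 = 1.3170.

1.317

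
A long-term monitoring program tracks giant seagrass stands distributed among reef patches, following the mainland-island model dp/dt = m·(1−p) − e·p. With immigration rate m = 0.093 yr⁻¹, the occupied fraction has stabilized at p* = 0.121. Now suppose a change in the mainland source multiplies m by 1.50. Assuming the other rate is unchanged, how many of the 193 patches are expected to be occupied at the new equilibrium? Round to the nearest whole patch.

Balance m(1−p*) = e·p* gives e = m(1−p*)/p* = 0.093×0.87900/0.12100 = 0.67560.
New p* = m/(m+e) = 0.13950/(0.13950+0.67560) = 0.17114.
Expected occupied = 193 × 0.17114 = 33.03 ≈ 33.

33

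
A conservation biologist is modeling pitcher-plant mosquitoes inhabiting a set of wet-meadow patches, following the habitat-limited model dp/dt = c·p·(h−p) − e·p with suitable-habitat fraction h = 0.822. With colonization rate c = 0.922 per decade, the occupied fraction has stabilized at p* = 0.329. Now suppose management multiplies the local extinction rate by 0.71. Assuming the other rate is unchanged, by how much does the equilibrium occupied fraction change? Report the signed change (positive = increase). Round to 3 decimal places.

Balance c(h−p*) = e gives e = 0.922×(0.822 − 0.32900) = 0.45455.
New p* = 0.822 − e/c = 0.822 − 0.32273/0.92200 = 0.47197.
Δp* = 0.47197 − 0.32900 = +0.14297.

0.143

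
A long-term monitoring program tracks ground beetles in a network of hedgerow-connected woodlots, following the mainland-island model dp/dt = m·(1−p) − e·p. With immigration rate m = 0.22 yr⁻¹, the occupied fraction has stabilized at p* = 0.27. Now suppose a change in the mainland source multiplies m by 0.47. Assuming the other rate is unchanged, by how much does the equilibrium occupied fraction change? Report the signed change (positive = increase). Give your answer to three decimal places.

-0.122

Balance m(1−p*) = e·p* gives e = m(1−p*)/p* = 0.22×0.73000/0.27000 = 0.59481.
New p* = m/(m+e) = 0.10340/(0.10340+0.59481) = 0.14809.
Δp* = 0.14809 − 0.27000 = -0.12191.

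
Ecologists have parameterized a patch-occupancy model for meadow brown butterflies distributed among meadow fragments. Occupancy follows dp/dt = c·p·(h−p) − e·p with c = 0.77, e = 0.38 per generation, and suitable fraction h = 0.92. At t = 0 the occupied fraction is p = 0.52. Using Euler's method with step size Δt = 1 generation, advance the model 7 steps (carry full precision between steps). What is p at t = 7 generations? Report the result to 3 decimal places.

Update rule: p ← p + [c·p·(h−p) − e·p]·Δt with Δt = 1.
  1  |  dp/dt·Δt = -0.037440  |  p_1 = 0.482560
  2  |  dp/dt·Δt = -0.020833  |  p_2 = 0.461727
  3  |  dp/dt·Δt = -0.012527  |  p_3 = 0.449201
  4  |  dp/dt·Δt = -0.007854  |  p_4 = 0.441347
  5  |  dp/dt·Δt = -0.005048  |  p_5 = 0.436299
  6  |  dp/dt·Δt = -0.003294  |  p_6 = 0.433005
  7  |  dp/dt·Δt = -0.002171  |  p_7 = 0.430834

0.431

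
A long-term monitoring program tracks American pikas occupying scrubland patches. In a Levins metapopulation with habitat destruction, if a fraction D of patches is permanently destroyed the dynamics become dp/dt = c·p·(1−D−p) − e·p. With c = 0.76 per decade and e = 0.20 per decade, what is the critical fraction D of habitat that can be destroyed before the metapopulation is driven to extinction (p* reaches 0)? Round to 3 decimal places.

0.737

The nontrivial equilibrium is p* = (1−D) − e/c; extinction occurs when this hits zero.
So D_crit = 1 − e/c = 1 − 0.20/0.76 = 1 − 0.2632 = 0.7368.
This equals the undisturbed p*, a classic result of Lande's extension.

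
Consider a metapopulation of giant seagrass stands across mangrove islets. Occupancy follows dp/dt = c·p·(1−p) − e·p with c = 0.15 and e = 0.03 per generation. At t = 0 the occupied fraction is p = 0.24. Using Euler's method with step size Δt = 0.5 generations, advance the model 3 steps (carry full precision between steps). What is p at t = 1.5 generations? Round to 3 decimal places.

0.271

Update rule: p ← p + [c·p·(1−p) − e·p]·Δt with Δt = 0.5.
t = 0.5: p = 0.24000 + (+0.01008) = 0.25008
t = 1: p = 0.25008 + (+0.01031) = 0.26039
t = 1.5: p = 0.26039 + (+0.01054) = 0.27093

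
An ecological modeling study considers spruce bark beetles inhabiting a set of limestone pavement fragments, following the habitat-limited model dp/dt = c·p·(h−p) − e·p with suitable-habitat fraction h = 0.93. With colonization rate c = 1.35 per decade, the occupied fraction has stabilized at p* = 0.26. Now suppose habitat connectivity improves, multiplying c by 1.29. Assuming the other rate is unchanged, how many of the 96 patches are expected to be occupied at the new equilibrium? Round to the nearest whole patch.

Balance c(h−p*) = e gives e = 1.35×(0.93 − 0.26000) = 0.90450.
New p* = 0.93 − e/c = 0.93 − 0.90450/1.74150 = 0.41062.
Expected occupied = 96 × 0.41062 = 39.42 ≈ 39.

39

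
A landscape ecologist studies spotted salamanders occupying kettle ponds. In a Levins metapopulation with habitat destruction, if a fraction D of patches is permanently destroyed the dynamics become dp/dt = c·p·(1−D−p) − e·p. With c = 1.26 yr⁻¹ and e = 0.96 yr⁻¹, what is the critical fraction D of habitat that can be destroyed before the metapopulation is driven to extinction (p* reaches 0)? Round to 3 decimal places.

0.238

The nontrivial equilibrium is p* = (1−D) − e/c; extinction occurs when this hits zero.
So D_crit = 1 − e/c = 1 − 0.96/1.26 = 1 − 0.7619 = 0.2381.
Note this equals the original equilibrium occupancy — the Levins extinction-debt result.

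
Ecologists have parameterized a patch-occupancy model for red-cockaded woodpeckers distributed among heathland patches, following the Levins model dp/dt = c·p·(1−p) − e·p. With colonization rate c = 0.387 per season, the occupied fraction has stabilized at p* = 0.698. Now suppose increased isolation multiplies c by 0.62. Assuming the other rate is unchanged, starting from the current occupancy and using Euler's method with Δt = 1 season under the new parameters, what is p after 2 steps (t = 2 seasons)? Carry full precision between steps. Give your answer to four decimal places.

0.6423

Balance c(1−p*) = e gives e = 0.387×(1 − 0.69800) = 0.11687.
Starting from p₀ = 0.69800; update p ← p + (dp/dt)·Δt with the new parameters.
  1  |  dp/dt·Δt = -0.031000  |  p_1 = 0.667000
  2  |  dp/dt·Δt = -0.024662  |  p_2 = 0.642339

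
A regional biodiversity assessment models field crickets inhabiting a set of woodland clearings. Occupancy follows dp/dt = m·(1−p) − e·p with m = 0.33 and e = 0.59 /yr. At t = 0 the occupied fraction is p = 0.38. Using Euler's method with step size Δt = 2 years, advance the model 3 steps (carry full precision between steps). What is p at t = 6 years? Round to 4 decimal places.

0.3461

Update rule: p ← p + [m·(1−p) − e·p]·Δt with Δt = 2.
step 1: Δp = -0.03920, p = 0.34080
step 2: Δp = +0.03293, p = 0.37373
step 3: Δp = -0.02766, p = 0.34607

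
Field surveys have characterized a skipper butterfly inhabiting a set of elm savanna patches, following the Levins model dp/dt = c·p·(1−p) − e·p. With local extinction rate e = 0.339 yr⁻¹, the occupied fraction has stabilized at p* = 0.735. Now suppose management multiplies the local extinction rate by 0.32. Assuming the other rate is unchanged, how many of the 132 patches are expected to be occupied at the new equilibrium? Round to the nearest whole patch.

Balance c(1−p*) = e gives c = e/(1 − 0.73500) = 0.339/0.26500 = 1.27925.
New p* = 1 − e/c = 1 − 0.10848/1.27925 = 0.91520.
Expected occupied = 132 × 0.91520 = 120.81 ≈ 121.

121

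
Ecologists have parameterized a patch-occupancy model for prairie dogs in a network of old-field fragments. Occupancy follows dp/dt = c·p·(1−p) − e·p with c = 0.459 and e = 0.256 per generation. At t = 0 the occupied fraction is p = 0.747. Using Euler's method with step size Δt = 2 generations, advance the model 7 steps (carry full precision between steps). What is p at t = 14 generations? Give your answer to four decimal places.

0.4453

Update rule: p ← p + [c·p·(1−p) − e·p]·Δt with Δt = 2.
  1  |  dp/dt·Δt = -0.208970  |  p_1 = 0.538030
  2  |  dp/dt·Δt = -0.047299  |  p_2 = 0.490731
  3  |  dp/dt·Δt = -0.021833  |  p_3 = 0.468898
  4  |  dp/dt·Δt = -0.011464  |  p_4 = 0.457434
  5  |  dp/dt·Δt = -0.006370  |  p_5 = 0.451065
  6  |  dp/dt·Δt = -0.003643  |  p_6 = 0.447421
  7  |  dp/dt·Δt = -0.002117  |  p_7 = 0.445304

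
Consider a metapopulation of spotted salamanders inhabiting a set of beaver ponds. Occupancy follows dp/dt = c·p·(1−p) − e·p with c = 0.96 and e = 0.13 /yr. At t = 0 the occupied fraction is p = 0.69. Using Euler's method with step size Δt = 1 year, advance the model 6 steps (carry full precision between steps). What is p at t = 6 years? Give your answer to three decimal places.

0.865

Update rule: p ← p + [c·p·(1−p) − e·p]·Δt with Δt = 1.
step 1: Δp = +0.11564, p = 0.80564
step 2: Δp = +0.04558, p = 0.85123
step 3: Δp = +0.01091, p = 0.86214
step 4: Δp = +0.00202, p = 0.86416
step 5: Δp = +0.00035, p = 0.86451
step 6: Δp = +0.00006, p = 0.86457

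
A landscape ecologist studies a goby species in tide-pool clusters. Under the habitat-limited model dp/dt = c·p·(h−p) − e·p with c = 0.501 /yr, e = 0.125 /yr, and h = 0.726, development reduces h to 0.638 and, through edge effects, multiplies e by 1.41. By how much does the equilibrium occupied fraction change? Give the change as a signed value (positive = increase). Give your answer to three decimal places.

Before: p* = h − e/c = 0.726 − 0.125/0.501 = 0.726 − 0.2495 = 0.4765.
After: c = 0.501, e = 0.17625, h = 0.638; p* = 0.638 − 0.17625/0.501 = 0.2862.
Δp* = 0.2862 − 0.4765 = -0.1903.

-0.190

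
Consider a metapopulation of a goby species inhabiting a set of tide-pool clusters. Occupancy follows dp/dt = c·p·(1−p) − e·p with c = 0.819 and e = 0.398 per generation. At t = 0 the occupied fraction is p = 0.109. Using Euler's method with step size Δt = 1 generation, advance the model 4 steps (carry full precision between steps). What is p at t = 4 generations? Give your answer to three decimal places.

Update rule: p ← p + [c·p·(1−p) − e·p]·Δt with Δt = 1.
p: 0.10900 → 0.14516  (Δp = +0.03616)
p: 0.14516 → 0.18901  (Δp = +0.04385)
p: 0.18901 → 0.23933  (Δp = +0.05031)
p: 0.23933 → 0.29317  (Δp = +0.05385)

0.293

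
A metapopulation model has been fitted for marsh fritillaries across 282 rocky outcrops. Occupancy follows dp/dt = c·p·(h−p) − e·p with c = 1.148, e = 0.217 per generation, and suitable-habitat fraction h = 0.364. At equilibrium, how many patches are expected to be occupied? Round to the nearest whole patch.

49

p* = h − e/c = 0.364 − 0.1890 = 0.1750.
Expected occupied patches = N × p* = 282 × 0.1750 = 49.34 ≈ 49.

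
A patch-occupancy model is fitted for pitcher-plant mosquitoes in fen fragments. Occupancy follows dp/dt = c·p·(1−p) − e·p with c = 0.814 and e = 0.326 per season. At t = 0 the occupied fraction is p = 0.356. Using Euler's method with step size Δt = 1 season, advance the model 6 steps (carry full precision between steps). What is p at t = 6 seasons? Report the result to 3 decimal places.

0.588

Update rule: p ← p + [c·p·(1−p) − e·p]·Δt with Δt = 1.
step 1: Δp = +0.07056, p = 0.42656
step 2: Δp = +0.06005, p = 0.48662
step 3: Δp = +0.04472, p = 0.53133
step 4: Δp = +0.02949, p = 0.56082
step 5: Δp = +0.01766, p = 0.57848
step 6: Δp = +0.00990, p = 0.58838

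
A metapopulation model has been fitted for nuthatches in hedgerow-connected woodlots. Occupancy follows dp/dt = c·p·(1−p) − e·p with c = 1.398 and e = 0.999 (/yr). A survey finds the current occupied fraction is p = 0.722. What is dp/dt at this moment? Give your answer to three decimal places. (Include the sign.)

Colonization term: c·p·(1−p) = 1.398×0.722×0.2780 = 0.28060.
Extinction term: e·p = 0.72128.
dp/dt = 0.28060 − 0.72128 = -0.44068.

-0.441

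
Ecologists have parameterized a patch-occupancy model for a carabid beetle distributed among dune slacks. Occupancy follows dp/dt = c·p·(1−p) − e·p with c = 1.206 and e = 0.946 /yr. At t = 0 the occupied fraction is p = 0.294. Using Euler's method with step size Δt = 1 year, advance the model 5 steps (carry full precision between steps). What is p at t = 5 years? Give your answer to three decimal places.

0.228

Update rule: p ← p + [c·p·(1−p) − e·p]·Δt with Δt = 1.
p: 0.29400 → 0.26620  (Δp = -0.02780)
p: 0.26620 → 0.24995  (Δp = -0.01625)
p: 0.24995 → 0.23959  (Δp = -0.01036)
p: 0.23959 → 0.23266  (Δp = -0.00694)
p: 0.23266 → 0.22787  (Δp = -0.00479)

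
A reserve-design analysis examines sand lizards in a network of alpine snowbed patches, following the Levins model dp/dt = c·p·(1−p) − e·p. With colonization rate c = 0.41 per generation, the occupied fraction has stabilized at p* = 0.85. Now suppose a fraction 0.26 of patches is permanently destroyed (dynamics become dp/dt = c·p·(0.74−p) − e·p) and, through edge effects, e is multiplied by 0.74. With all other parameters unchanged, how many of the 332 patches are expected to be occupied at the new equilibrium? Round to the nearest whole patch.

209

Balance c(1−p*) = e gives e = 0.41×(1 − 0.85000) = 0.06150.
New p* = 0.74 − e/c = 0.74 − 0.04551/0.41000 = 0.62900.
Expected occupied = 332 × 0.62900 = 208.83 ≈ 209.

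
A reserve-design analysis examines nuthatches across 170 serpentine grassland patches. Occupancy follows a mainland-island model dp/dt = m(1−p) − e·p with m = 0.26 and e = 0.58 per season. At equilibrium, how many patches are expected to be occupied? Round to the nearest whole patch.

p* = m/(m+e) = 0.26/0.8400 = 0.3095.
Expected occupied patches = N × p* = 170 × 0.3095 = 52.62 ≈ 53.

53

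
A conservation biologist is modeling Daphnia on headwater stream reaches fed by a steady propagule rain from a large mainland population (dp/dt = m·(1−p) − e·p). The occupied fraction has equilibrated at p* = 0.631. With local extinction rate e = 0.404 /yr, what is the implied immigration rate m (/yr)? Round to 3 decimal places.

At equilibrium m(1−p*) = e·p*, so m = e·p*/(1−p*).
m = 0.404 × 0.631 / 0.3690 = 0.2549/0.3690 = 0.6909.

0.691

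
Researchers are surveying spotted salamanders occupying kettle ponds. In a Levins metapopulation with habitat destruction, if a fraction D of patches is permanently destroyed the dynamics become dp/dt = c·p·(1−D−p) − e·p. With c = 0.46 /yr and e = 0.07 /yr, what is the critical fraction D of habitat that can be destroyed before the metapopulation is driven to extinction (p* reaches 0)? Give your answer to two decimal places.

0.85

The nontrivial equilibrium is p* = (1−D) − e/c; extinction occurs when this hits zero.
So D_crit = 1 − e/c = 1 − 0.07/0.46 = 1 − 0.1522 = 0.8478.
This equals the undisturbed p*, a classic result of Lande's extension.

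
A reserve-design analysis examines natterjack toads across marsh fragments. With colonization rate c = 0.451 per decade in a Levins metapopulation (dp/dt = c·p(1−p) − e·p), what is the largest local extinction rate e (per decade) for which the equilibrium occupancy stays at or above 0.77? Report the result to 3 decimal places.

1 − e/c ≥ 0.77 ⇒ e ≤ c(1 − 0.77) = 0.451 × 0.2300.
e_max = 0.1037.

0.104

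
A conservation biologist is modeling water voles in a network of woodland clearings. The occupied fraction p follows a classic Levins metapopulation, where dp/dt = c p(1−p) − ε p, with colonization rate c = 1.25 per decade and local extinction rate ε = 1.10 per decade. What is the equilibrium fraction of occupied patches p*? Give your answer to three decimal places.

At equilibrium, colonization balances extinction: c·p*·(1−p*) = ε·p*.
So p* = 1 − ε/c = 1 − 1.10/1.25 = 1 − 0.8800 = 0.1200.

0.120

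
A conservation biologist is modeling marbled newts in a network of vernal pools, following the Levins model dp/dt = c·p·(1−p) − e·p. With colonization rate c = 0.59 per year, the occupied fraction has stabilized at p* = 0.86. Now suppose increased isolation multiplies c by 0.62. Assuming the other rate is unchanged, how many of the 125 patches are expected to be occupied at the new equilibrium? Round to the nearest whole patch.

Balance c(1−p*) = e gives e = 0.59×(1 − 0.86000) = 0.08260.
New p* = 1 − e/c = 1 − 0.08260/0.36580 = 0.77419.
Expected occupied = 125 × 0.77419 = 96.77 ≈ 97.

97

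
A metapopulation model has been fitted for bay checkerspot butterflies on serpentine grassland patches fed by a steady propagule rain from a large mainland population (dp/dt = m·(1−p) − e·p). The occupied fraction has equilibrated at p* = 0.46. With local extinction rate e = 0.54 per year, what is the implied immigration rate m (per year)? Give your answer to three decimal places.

At equilibrium m(1−p*) = e·p*, so m = e·p*/(1−p*).
m = 0.54 × 0.46 / 0.5400 = 0.2484/0.5400 = 0.4600.

0.460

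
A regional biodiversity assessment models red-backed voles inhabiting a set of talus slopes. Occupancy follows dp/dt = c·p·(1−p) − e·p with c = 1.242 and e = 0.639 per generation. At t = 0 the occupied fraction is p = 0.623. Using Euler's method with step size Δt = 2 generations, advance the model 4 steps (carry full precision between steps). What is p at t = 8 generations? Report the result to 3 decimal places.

Update rule: p ← p + [c·p·(1−p) − e·p]·Δt with Δt = 2.
  1  |  dp/dt·Δt = -0.212774  |  p_1 = 0.410226
  2  |  dp/dt·Δt = +0.076712  |  p_2 = 0.486938
  3  |  dp/dt·Δt = -0.001730  |  p_3 = 0.485208
  4  |  dp/dt·Δt = +0.000361  |  p_4 = 0.485569

0.486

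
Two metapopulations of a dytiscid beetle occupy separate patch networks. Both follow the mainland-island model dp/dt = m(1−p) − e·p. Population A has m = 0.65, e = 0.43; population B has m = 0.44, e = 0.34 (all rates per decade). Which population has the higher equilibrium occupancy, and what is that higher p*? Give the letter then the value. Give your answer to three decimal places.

A, 0.602

A: p*_A = m/(m+e) = 0.65/1.0800 = 0.6019.
B: p*_B = 0.44/0.7800 = 0.5641.
A is higher at 0.6019.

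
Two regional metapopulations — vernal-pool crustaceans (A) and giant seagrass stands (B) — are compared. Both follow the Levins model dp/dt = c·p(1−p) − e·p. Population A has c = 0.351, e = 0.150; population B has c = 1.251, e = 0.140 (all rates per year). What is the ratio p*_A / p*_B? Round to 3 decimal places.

0.645

A: p*_A = 1 − 0.150/0.351 = 0.5726.
B: p*_B = 1 − 0.140/1.251 = 0.8881.
p*_A / p*_B = 0.5726/0.8881 = 0.6448.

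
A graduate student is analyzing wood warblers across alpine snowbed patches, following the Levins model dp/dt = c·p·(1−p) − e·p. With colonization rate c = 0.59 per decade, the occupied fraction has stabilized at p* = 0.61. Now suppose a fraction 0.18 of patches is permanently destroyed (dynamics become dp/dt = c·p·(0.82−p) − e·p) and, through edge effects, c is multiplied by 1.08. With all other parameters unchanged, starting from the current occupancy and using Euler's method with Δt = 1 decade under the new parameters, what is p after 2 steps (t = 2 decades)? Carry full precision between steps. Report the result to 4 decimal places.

0.5188

Balance c(1−p*) = e gives e = 0.59×(1 − 0.61000) = 0.23010.
Starting from p₀ = 0.61000; update p ← p + (dp/dt)·Δt with the new parameters.
step 1: Δp = -0.05874, p = 0.55126
step 2: Δp = -0.03245, p = 0.51882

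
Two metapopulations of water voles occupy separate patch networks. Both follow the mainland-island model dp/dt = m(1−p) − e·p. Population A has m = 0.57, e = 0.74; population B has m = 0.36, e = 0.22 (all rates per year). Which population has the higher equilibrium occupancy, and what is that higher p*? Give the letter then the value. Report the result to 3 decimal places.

A: p*_A = m/(m+e) = 0.57/1.3100 = 0.4351.
B: p*_B = 0.36/0.5800 = 0.6207.
B is higher at 0.6207.

B, 0.621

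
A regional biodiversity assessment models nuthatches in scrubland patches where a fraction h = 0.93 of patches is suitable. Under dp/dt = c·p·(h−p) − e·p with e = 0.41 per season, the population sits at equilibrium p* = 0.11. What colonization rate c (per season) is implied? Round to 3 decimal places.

0.500

At equilibrium c(h−p*) = e, so c = e/(h−p*).
c = 0.41/(0.93 − 0.11) = 0.41/0.8200 = 0.5000.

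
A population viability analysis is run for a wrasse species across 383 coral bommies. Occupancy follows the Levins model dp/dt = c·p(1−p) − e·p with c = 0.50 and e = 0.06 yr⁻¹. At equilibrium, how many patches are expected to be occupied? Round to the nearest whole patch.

p* = 1 − e/c = 1 − 0.06/0.50 = 0.8800.
Expected occupied patches = N × p* = 383 × 0.8800 = 337.04 ≈ 337.

337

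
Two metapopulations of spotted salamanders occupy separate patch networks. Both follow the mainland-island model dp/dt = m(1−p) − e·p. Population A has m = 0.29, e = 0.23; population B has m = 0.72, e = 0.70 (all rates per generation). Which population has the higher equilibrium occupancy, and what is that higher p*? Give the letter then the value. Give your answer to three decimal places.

A, 0.558

A: p*_A = m/(m+e) = 0.29/0.5200 = 0.5577.
B: p*_B = 0.72/1.4200 = 0.5070.
A is higher at 0.5577.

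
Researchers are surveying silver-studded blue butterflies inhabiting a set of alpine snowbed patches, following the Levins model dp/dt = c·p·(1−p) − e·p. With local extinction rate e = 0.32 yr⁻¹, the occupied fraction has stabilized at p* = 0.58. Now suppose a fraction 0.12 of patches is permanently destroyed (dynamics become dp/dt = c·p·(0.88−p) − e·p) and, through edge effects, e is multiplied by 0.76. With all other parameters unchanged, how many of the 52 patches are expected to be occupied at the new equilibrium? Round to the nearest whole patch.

29

Balance c(1−p*) = e gives c = e/(1 − 0.58000) = 0.32/0.42000 = 0.76190.
New p* = 0.88 − e/c = 0.88 − 0.24320/0.76190 = 0.56080.
Expected occupied = 52 × 0.56080 = 29.16 ≈ 29.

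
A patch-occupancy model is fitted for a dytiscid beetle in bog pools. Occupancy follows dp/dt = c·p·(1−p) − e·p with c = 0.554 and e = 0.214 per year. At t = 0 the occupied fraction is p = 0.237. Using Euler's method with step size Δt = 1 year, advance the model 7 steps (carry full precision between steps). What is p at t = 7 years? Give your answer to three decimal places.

0.544

Update rule: p ← p + [c·p·(1−p) − e·p]·Δt with Δt = 1.
  1  |  dp/dt·Δt = +0.049462  |  p_1 = 0.286462
  2  |  dp/dt·Δt = +0.051936  |  p_2 = 0.338398
  3  |  dp/dt·Δt = +0.051615  |  p_3 = 0.390013
  4  |  dp/dt·Δt = +0.048335  |  p_4 = 0.438348
  5  |  dp/dt·Δt = +0.042588  |  p_5 = 0.480936
  6  |  dp/dt·Δt = +0.035378  |  p_6 = 0.516314
  7  |  dp/dt·Δt = +0.027861  |  p_7 = 0.544176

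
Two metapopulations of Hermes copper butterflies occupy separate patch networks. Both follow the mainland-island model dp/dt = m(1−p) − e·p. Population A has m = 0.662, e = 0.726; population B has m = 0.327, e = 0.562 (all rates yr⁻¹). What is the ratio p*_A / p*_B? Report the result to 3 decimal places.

1.297

A: p*_A = m/(m+e) = 0.662/1.3880 = 0.4769.
B: p*_B = 0.327/0.8890 = 0.3678.
p*_A / p*_B = 0.4769/0.3678 = 1.2966.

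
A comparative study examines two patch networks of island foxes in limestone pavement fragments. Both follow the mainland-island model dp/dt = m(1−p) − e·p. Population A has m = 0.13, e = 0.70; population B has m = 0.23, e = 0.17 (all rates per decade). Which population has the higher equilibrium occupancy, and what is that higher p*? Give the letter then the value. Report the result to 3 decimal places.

A: p*_A = m/(m+e) = 0.13/0.8300 = 0.1566.
B: p*_B = 0.23/0.4000 = 0.5750.
B is higher at 0.5750.

B, 0.575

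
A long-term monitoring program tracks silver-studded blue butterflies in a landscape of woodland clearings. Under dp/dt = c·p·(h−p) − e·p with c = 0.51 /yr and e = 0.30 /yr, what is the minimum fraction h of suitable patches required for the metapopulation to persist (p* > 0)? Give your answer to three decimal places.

0.588

p* = h − e/c is positive only when h > e/c.
h_min = e/c = 0.30/0.51 = 0.5882.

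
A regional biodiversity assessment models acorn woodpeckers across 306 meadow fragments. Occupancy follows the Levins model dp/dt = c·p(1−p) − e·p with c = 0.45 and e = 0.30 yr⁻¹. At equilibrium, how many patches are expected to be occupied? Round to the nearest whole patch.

102

p* = 1 − e/c = 1 − 0.30/0.45 = 0.3333.
Expected occupied patches = N × p* = 306 × 0.3333 = 102.00 ≈ 102.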